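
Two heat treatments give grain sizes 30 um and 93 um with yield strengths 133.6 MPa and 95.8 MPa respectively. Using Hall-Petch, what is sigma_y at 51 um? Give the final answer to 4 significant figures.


sigma_y = sigma0 + k / sqrt(d)
1/sqrt(d1) = 1/sqrt(3e-05) = 182.574;  1/sqrt(d2) = 103.695
k = (sigma1 - sigma2) / (1/sqrt(d1) - 1/sqrt(d2)) = (133.6 - 95.8) / (182.574 - 103.695) = 0.479215 MPa*m^0.5
sigma0 = sigma1 - k/sqrt(d1) = 133.6 - 0.479215*182.574 = 46.1077 MPa
sigma_y(d3) = 46.1077 + 0.479215 / sqrt(5.1e-05) = 113.2 MPa


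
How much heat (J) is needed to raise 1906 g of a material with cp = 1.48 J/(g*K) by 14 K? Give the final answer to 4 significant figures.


Q = m * cp * dT
Q = 1906 * 1.48 * 14
Q = 39490 J


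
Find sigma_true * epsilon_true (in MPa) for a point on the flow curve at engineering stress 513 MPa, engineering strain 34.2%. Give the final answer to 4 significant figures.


sigma_true = sigma_eng * (1 + epsilon_eng)
sigma_true = 513 * (1 + 0.342) = 688.446 MPa
epsilon_true = ln(1 + epsilon_eng)
epsilon_true = ln(1 + 0.342) = 0.294161
sigma_true * epsilon_true = 688.446 * 0.294161 = 202.5 MPa


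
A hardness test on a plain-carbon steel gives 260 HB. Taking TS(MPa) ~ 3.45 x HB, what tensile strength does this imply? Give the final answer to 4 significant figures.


TS (MPa) = 3.45 * HB
TS = 3.45 * 260
TS = 897 MPa


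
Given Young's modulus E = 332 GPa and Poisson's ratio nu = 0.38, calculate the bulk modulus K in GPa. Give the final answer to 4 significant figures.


K = E / (3*(1-2*nu))
K = 332 / (3*(1-2*0.38))
K = 461.1 GPa


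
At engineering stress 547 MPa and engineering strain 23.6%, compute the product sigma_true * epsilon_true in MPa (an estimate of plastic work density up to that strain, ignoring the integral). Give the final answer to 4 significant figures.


sigma_true = sigma_eng * (1 + epsilon_eng)
sigma_true = 547 * (1 + 0.236) = 676.092 MPa
epsilon_true = ln(1 + epsilon_eng)
epsilon_true = ln(1 + 0.236) = 0.21188
sigma_true * epsilon_true = 676.092 * 0.21188 = 143.3 MPa


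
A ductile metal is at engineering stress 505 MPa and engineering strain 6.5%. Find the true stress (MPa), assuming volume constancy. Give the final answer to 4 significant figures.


sigma_true = sigma_eng * (1 + epsilon_eng)
sigma_true = 505 * (1 + 0.065)
sigma_true = 537.8 MPa


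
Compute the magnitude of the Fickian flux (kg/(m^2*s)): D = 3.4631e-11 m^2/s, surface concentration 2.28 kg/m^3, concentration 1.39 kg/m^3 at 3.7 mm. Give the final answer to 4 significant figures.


J = -D * (dC/dx) = D * (C1 - C2) / dx
J = 3.4631e-11 * (2.28 - 1.39) / 3.7e-03
J = 8.33e-09 kg/(m^2*s)


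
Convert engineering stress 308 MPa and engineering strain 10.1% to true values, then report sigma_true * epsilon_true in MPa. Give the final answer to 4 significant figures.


sigma_true = sigma_eng * (1 + epsilon_eng)
sigma_true = 308 * (1 + 0.101) = 339.108 MPa
epsilon_true = ln(1 + epsilon_eng)
epsilon_true = ln(1 + 0.101) = 0.0962189
sigma_true * epsilon_true = 339.108 * 0.0962189 = 32.63 MPa


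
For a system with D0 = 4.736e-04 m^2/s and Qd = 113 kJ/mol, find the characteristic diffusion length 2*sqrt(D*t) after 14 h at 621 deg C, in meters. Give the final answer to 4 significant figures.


Step 1: D = D0 * exp(-Qd/(R*T))
T = 894.15 K
D = 4.736e-04 * exp(-113e3 / (8.314 * 894.15)) = 1.18554e-10 m^2/s
Step 2: L = 2*sqrt(D*t)
t = 14 h = 50400 s
L = 2*sqrt(1.18554e-10 * 50400) = 4.889e-03 m


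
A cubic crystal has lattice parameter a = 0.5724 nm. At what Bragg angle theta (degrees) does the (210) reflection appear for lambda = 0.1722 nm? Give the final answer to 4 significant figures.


d = a / sqrt(h^2+k^2+l^2)
d = 0.5724 / sqrt(5) = 0.255985 nm
lambda = 2*d*sin(theta)  =>  sin(theta) = lambda / (2*d)
sin(theta) = 0.1722 / (2 * 0.255985) = 0.336348
theta = 19.65 deg


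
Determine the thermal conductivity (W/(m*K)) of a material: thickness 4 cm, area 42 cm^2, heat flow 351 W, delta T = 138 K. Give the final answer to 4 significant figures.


k = Q*L / (A*dT)
L = 0.04 m, A = 4.2e-03 m^2
k = 351 * 0.04 / (4.2e-03 * 138)
k = 24.22 W/(m*K)


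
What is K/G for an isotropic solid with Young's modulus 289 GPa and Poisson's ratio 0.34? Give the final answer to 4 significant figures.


G = E / (2*(1+nu))
G = 289 / (2*(1+0.34)) = 107.836 GPa
K = E / (3*(1-2*nu))
K = 289 / (3*(1-2*0.34)) = 301.042 GPa
K/G = 301.042 / 107.836 = 2.792


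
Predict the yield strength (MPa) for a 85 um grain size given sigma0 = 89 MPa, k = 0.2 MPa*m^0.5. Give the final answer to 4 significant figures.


sigma_y = sigma0 + k / sqrt(d)
d = 85 um = 8.5e-05 m
sigma_y = 89 + 0.2 / sqrt(8.5e-05)
sigma_y = 110.7 MPa


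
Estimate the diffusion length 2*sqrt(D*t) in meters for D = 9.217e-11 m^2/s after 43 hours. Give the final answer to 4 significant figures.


t = 43 hr = 154800 s
Diffusion length = 2*sqrt(D*t)
= 2*sqrt(9.217e-11 * 154800)
= 7.555e-03 m


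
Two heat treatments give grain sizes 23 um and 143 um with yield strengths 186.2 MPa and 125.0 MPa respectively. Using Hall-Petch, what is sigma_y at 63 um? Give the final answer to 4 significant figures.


sigma_y = sigma0 + k / sqrt(d)
1/sqrt(d1) = 1/sqrt(2.3e-05) = 208.514;  1/sqrt(d2) = 83.6242
k = (sigma1 - sigma2) / (1/sqrt(d1) - 1/sqrt(d2)) = (186.2 - 125.0) / (208.514 - 83.6242) = 0.49003 MPa*m^0.5
sigma0 = sigma1 - k/sqrt(d1) = 186.2 - 0.49003*208.514 = 84.0216 MPa
sigma_y(d3) = 84.0216 + 0.49003 / sqrt(6.3e-05) = 145.8 MPa


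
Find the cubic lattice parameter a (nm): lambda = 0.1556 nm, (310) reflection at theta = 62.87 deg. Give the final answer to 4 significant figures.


d = lambda / (2*sin(theta))
d = 0.1556 / (2*sin(62.87 deg))
d = 0.0874183 nm
a = d * sqrt(h^2+k^2+l^2) = 0.0874183 * sqrt(10)
a = 0.2764 nm


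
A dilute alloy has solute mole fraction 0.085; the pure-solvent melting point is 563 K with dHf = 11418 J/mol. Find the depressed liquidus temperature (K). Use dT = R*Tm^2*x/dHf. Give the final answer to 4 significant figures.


dT = R*Tm^2*x / dHf
dT = 8.314 * 563^2 * 0.085 / 11418
dT = 19.618 K
T_new = 563 - 19.618 = 543.4 K


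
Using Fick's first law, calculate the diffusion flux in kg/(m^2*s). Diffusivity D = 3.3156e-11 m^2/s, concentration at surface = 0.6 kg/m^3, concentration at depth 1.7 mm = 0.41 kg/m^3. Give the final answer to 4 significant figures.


J = -D * (dC/dx) = D * (C1 - C2) / dx
J = 3.3156e-11 * (0.6 - 0.41) / 1.7e-03
J = 3.706e-09 kg/(m^2*s)


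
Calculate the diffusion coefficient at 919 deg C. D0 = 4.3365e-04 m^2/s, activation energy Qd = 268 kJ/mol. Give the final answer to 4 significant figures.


D = D0 * exp(-Qd / (R*T))
T = 1192.15 K
D = 4.3365e-04 * exp(-268e3 / (8.314 * 1192.15))
D = 7.837e-16 m^2/s


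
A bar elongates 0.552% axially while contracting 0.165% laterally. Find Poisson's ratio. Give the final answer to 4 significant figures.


nu = -epsilon_lat / epsilon_axial
Lateral strain is contraction (negative), so using magnitudes:
nu = 0.165 / 0.552
nu = 0.2989


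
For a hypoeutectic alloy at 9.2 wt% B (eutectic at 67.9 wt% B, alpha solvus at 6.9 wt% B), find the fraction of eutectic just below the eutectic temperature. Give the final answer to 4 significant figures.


f_primary = (C_e - C0) / (C_e - C_alpha_max)
f_primary = (67.9 - 9.2) / (67.9 - 6.9)
f_primary = 0.962295
f_eutectic = 1 - 0.962295 = 0.0377


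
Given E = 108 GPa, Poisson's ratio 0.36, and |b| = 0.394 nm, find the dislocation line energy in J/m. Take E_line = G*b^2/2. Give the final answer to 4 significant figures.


Step 1: G = E / (2*(1+nu))
G = 108 / (2*(1+0.36)) = 39.7059 GPa = 3.97059e+10 Pa
Step 2: E_line = G*b^2/2
b = 0.394 nm = 3.94e-10 m
E_line = 0.5 * 3.97059e+10 * (3.94e-10)^2 = 3.082e-09 J/m


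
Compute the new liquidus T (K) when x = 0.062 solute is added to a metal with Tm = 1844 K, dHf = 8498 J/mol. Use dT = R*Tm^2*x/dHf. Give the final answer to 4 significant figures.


dT = R*Tm^2*x / dHf
dT = 8.314 * 1844^2 * 0.062 / 8498
dT = 206.256 K
T_new = 1844 - 206.256 = 1638 K


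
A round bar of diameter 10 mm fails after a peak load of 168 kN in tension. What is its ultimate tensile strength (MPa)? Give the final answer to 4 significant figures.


A0 = pi*(d/2)^2 = pi*(10/2)^2 = 78.5398 mm^2
UTS = F_max / A0 = 168*1000 / 78.5398
UTS = 2139 MPa


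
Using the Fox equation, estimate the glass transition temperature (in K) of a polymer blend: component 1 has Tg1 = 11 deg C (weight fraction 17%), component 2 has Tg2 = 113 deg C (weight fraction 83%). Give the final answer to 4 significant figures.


1/Tg = w1/Tg1 + w2/Tg2 (in Kelvin)
Tg1 = 284.15 K, Tg2 = 386.15 K
1/Tg = 0.17/284.15 + 0.83/386.15
Tg = 363.9 K


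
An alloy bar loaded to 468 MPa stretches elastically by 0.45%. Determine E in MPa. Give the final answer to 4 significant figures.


E = sigma / epsilon
epsilon = 0.45% = 4.5e-03
E = 468 / 4.5e-03
E = 104000 MPa


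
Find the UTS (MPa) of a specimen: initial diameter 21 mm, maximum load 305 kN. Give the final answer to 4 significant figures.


A0 = pi*(d/2)^2 = pi*(21/2)^2 = 346.361 mm^2
UTS = F_max / A0 = 305*1000 / 346.361
UTS = 880.6 MPa


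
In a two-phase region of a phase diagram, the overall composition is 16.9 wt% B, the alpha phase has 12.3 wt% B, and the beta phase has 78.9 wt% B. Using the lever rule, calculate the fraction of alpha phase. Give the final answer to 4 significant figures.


f_alpha = (C_beta - C0) / (C_beta - C_alpha)
f_alpha = (78.9 - 16.9) / (78.9 - 12.3)
f_alpha = 0.9309


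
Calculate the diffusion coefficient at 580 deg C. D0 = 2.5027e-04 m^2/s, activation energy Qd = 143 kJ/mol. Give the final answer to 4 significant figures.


D = D0 * exp(-Qd / (R*T))
T = 853.15 K
D = 2.5027e-04 * exp(-143e3 / (8.314 * 853.15))
D = 4.394e-13 m^2/s


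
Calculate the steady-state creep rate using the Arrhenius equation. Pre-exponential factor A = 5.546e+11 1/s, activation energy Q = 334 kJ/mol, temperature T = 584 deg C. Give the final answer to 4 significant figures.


rate = A * exp(-Q / (R*T))
T = 584 + 273.15 = 857.15 K
rate = 5.546e+11 * exp(-334e3 / (8.314 * 857.15))
rate = 2.451e-09 1/s


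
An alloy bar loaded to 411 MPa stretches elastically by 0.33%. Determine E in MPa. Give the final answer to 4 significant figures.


E = sigma / epsilon
epsilon = 0.33% = 3.3e-03
E = 411 / 3.3e-03
E = 124500 MPa


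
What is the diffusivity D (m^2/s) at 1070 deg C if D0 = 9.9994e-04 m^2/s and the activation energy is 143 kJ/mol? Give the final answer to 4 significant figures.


D = D0 * exp(-Qd / (R*T))
T = 1343.15 K
D = 9.9994e-04 * exp(-143e3 / (8.314 * 1343.15))
D = 2.745e-09 m^2/s


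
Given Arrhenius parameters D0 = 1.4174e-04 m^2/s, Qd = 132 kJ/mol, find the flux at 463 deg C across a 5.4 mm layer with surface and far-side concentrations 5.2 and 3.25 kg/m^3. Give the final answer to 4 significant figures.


Step 1: D = D0 * exp(-Qd/(R*T))
T = 463 + 273.15 = 736.15 K
D = 1.4174e-04 * exp(-132e3 / (8.314 * 736.15)) = 6.09388e-14 m^2/s
Step 2: J = D * (C1 - C2) / dx
J = 6.09388e-14 * (5.2 - 3.25) / 5.4e-03
J = 2.201e-11 kg/(m^2*s)


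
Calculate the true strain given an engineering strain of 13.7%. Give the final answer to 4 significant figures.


epsilon_true = ln(1 + epsilon_eng)
epsilon_true = ln(1 + 0.137)
epsilon_true = 0.1284


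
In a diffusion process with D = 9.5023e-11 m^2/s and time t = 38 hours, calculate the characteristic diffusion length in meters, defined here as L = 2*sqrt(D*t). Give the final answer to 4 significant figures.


t = 38 hr = 136800 s
Diffusion length = 2*sqrt(D*t)
= 2*sqrt(9.5023e-11 * 136800)
= 7.211e-03 m


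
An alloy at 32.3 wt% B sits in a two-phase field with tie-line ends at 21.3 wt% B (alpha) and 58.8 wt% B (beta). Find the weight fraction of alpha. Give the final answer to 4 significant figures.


f_alpha = (C_beta - C0) / (C_beta - C_alpha)
f_alpha = (58.8 - 32.3) / (58.8 - 21.3)
f_alpha = 0.7067


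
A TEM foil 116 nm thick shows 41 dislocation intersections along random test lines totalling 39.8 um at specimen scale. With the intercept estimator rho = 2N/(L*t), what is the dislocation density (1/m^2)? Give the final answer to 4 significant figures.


rho = 2N / (L * t)
L = 39.8 um = 3.98e-05 m, t = 116 nm = 1.16e-07 m
rho = 2 * 41 / (3.98e-05 * 1.16e-07)
rho = 1.776e+13 1/m^2


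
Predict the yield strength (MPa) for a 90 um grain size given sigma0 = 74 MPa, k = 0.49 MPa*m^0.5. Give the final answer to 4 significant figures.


sigma_y = sigma0 + k / sqrt(d)
d = 90 um = 9e-05 m
sigma_y = 74 + 0.49 / sqrt(9e-05)
sigma_y = 125.7 MPa


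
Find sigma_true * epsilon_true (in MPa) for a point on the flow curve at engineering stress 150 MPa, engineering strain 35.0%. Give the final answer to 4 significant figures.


sigma_true = sigma_eng * (1 + epsilon_eng)
sigma_true = 150 * (1 + 0.35) = 202.5 MPa
epsilon_true = ln(1 + epsilon_eng)
epsilon_true = ln(1 + 0.35) = 0.300105
sigma_true * epsilon_true = 202.5 * 0.300105 = 60.77 MPa


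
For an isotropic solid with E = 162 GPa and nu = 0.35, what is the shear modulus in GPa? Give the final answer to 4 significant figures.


G = E / (2*(1+nu))
G = 162 / (2*(1+0.35))
G = 60 GPa


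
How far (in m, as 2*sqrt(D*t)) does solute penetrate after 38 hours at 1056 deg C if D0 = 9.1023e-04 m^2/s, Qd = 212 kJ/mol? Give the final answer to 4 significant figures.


Step 1: D = D0 * exp(-Qd/(R*T))
T = 1329.15 K
D = 9.1023e-04 * exp(-212e3 / (8.314 * 1329.15)) = 4.24036e-12 m^2/s
Step 2: L = 2*sqrt(D*t)
t = 38 h = 136800 s
L = 2*sqrt(4.24036e-12 * 136800) = 1.523e-03 m


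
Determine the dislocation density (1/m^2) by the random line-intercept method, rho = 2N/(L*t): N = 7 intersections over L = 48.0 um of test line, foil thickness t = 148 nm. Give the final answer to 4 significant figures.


rho = 2N / (L * t)
L = 48.0 um = 4.8e-05 m, t = 148 nm = 1.48e-07 m
rho = 2 * 7 / (4.8e-05 * 1.48e-07)
rho = 1.971e+12 1/m^2


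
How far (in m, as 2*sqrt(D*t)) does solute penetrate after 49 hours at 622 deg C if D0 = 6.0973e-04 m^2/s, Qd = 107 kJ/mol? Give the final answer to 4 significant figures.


Step 1: D = D0 * exp(-Qd/(R*T))
T = 895.15 K
D = 6.0973e-04 * exp(-107e3 / (8.314 * 895.15)) = 3.47654e-10 m^2/s
Step 2: L = 2*sqrt(D*t)
t = 49 h = 176400 s
L = 2*sqrt(3.47654e-10 * 176400) = 0.01566 m


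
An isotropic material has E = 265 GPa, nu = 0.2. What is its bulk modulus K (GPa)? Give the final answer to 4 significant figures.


K = E / (3*(1-2*nu))
K = 265 / (3*(1-2*0.2))
K = 147.2 GPa


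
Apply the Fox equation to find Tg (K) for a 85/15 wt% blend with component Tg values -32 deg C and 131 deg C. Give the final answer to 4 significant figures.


1/Tg = w1/Tg1 + w2/Tg2 (in Kelvin)
Tg1 = 241.15 K, Tg2 = 404.15 K
1/Tg = 0.85/241.15 + 0.15/404.15
Tg = 256.7 K


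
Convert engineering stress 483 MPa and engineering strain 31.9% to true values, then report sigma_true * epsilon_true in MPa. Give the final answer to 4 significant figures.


sigma_true = sigma_eng * (1 + epsilon_eng)
sigma_true = 483 * (1 + 0.319) = 637.077 MPa
epsilon_true = ln(1 + epsilon_eng)
epsilon_true = ln(1 + 0.319) = 0.276874
sigma_true * epsilon_true = 637.077 * 0.276874 = 176.4 MPa


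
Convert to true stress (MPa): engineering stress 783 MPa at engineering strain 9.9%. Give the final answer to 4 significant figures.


sigma_true = sigma_eng * (1 + epsilon_eng)
sigma_true = 783 * (1 + 0.099)
sigma_true = 860.5 MPa


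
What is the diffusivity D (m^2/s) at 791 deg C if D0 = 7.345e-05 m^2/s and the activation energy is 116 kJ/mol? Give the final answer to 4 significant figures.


D = D0 * exp(-Qd / (R*T))
T = 1064.15 K
D = 7.345e-05 * exp(-116e3 / (8.314 * 1064.15))
D = 1.485e-10 m^2/s


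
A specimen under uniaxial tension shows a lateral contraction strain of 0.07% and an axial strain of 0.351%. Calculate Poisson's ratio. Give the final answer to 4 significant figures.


nu = -epsilon_lat / epsilon_axial
Lateral strain is contraction (negative), so using magnitudes:
nu = 0.07 / 0.351
nu = 0.1994


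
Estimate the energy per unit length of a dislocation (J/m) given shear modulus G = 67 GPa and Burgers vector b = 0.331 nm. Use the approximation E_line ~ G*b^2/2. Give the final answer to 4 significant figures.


E = G*b^2/2
b = 0.331 nm = 3.31e-10 m
G = 67 GPa = 6.7e+10 Pa
E = 0.5 * 6.7e+10 * (3.31e-10)^2
E = 3.67e-09 J/m


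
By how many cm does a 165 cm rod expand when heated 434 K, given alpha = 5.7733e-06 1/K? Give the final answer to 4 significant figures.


dL = L0 * alpha * dT
dL = 165 * 5.7733e-06 * 434
dL = 0.4134 cm


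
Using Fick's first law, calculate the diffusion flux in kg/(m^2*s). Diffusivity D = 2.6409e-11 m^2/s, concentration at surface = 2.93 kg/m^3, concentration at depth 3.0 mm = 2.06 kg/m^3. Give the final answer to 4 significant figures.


J = -D * (dC/dx) = D * (C1 - C2) / dx
J = 2.6409e-11 * (2.93 - 2.06) / 3e-03
J = 7.659e-09 kg/(m^2*s)


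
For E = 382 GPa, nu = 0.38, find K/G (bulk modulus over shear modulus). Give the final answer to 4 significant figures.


G = E / (2*(1+nu))
G = 382 / (2*(1+0.38)) = 138.406 GPa
K = E / (3*(1-2*nu))
K = 382 / (3*(1-2*0.38)) = 530.556 GPa
K/G = 530.556 / 138.406 = 3.833


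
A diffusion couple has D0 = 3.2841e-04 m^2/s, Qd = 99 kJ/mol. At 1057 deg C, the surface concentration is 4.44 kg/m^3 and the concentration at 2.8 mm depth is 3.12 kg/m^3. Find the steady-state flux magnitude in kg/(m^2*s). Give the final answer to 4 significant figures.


Step 1: D = D0 * exp(-Qd/(R*T))
T = 1057 + 273.15 = 1330.15 K
D = 3.2841e-04 * exp(-99e3 / (8.314 * 1330.15)) = 4.25179e-08 m^2/s
Step 2: J = D * (C1 - C2) / dx
J = 4.25179e-08 * (4.44 - 3.12) / 2.8e-03
J = 2.004e-05 kg/(m^2*s)


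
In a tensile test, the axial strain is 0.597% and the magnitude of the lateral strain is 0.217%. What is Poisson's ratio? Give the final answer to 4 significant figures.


nu = -epsilon_lat / epsilon_axial
Lateral strain is contraction (negative), so using magnitudes:
nu = 0.217 / 0.597
nu = 0.3635


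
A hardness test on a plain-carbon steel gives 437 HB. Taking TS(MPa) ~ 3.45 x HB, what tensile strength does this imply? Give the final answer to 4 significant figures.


TS (MPa) = 3.45 * HB
TS = 3.45 * 437
TS = 1508 MPa


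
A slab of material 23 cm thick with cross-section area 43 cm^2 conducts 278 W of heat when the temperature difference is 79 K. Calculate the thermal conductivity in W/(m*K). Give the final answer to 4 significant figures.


k = Q*L / (A*dT)
L = 0.23 m, A = 4.3e-03 m^2
k = 278 * 0.23 / (4.3e-03 * 79)
k = 188.2 W/(m*K)


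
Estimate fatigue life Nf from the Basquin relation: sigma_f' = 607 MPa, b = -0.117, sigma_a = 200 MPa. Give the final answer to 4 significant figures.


sigma_a = sigma_f' * (2*Nf)^b
2*Nf = (sigma_a / sigma_f')^(1/b)
2*Nf = (200 / 607)^(1/-0.117)
2*Nf = 13213.4
Nf = 6607 cycles


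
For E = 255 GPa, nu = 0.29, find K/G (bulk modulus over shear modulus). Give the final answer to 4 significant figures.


G = E / (2*(1+nu))
G = 255 / (2*(1+0.29)) = 98.8372 GPa
K = E / (3*(1-2*nu))
K = 255 / (3*(1-2*0.29)) = 202.381 GPa
K/G = 202.381 / 98.8372 = 2.048


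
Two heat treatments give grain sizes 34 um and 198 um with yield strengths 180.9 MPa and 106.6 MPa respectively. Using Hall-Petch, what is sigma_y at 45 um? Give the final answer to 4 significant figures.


sigma_y = sigma0 + k / sqrt(d)
1/sqrt(d1) = 1/sqrt(3.4e-05) = 171.499;  1/sqrt(d2) = 71.0669
k = (sigma1 - sigma2) / (1/sqrt(d1) - 1/sqrt(d2)) = (180.9 - 106.6) / (171.499 - 71.0669) = 0.739806 MPa*m^0.5
sigma0 = sigma1 - k/sqrt(d1) = 180.9 - 0.739806*171.499 = 54.0242 MPa
sigma_y(d3) = 54.0242 + 0.739806 / sqrt(4.5e-05) = 164.3 MPa


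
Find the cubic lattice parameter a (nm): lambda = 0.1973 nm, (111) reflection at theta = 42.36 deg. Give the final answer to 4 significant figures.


d = lambda / (2*sin(theta))
d = 0.1973 / (2*sin(42.36 deg))
d = 0.146411 nm
a = d * sqrt(h^2+k^2+l^2) = 0.146411 * sqrt(3)
a = 0.2536 nm


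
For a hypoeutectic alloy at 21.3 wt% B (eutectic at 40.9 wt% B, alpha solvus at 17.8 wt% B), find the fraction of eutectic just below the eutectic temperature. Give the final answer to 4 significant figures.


f_primary = (C_e - C0) / (C_e - C_alpha_max)
f_primary = (40.9 - 21.3) / (40.9 - 17.8)
f_primary = 0.848485
f_eutectic = 1 - 0.848485 = 0.1515


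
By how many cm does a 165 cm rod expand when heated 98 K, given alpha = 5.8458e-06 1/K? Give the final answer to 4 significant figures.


dL = L0 * alpha * dT
dL = 165 * 5.8458e-06 * 98
dL = 0.09453 cm


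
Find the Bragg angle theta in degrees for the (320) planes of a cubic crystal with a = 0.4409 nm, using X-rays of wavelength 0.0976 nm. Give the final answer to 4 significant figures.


d = a / sqrt(h^2+k^2+l^2)
d = 0.4409 / sqrt(13) = 0.122284 nm
lambda = 2*d*sin(theta)  =>  sin(theta) = lambda / (2*d)
sin(theta) = 0.0976 / (2 * 0.122284) = 0.399072
theta = 23.52 deg


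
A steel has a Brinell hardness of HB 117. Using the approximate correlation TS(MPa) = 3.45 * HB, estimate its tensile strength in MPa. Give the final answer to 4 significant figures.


TS (MPa) = 3.45 * HB
TS = 3.45 * 117
TS = 403.7 MPa


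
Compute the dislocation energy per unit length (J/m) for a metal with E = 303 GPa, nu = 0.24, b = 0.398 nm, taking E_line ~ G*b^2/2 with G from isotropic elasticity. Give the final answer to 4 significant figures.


Step 1: G = E / (2*(1+nu))
G = 303 / (2*(1+0.24)) = 122.177 GPa = 1.22177e+11 Pa
Step 2: E_line = G*b^2/2
b = 0.398 nm = 3.98e-10 m
E_line = 0.5 * 1.22177e+11 * (3.98e-10)^2 = 9.677e-09 J/m


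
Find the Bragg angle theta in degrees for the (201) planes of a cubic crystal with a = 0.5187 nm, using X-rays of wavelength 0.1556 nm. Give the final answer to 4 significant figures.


d = a / sqrt(h^2+k^2+l^2)
d = 0.5187 / sqrt(5) = 0.23197 nm
lambda = 2*d*sin(theta)  =>  sin(theta) = lambda / (2*d)
sin(theta) = 0.1556 / (2 * 0.23197) = 0.335389
theta = 19.6 deg


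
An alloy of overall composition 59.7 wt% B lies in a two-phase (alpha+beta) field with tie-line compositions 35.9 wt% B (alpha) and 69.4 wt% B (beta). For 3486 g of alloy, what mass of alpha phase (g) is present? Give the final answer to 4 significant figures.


f_alpha = (C_beta - C0) / (C_beta - C_alpha)
f_alpha = (69.4 - 59.7) / (69.4 - 35.9) = 0.289552
m_alpha = f_alpha * m_total = 0.289552 * 3486 = 1009 g


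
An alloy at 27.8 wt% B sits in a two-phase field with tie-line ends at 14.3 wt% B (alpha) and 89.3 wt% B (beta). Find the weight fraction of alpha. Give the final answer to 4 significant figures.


f_alpha = (C_beta - C0) / (C_beta - C_alpha)
f_alpha = (89.3 - 27.8) / (89.3 - 14.3)
f_alpha = 0.82


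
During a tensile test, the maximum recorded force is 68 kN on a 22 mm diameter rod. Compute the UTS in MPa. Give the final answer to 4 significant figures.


A0 = pi*(d/2)^2 = pi*(22/2)^2 = 380.133 mm^2
UTS = F_max / A0 = 68*1000 / 380.133
UTS = 178.9 MPa


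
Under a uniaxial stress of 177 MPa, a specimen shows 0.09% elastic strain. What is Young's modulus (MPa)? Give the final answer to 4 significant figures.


E = sigma / epsilon
epsilon = 0.09% = 9e-04
E = 177 / 9e-04
E = 196700 MPa


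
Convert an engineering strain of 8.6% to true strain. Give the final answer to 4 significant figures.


epsilon_true = ln(1 + epsilon_eng)
epsilon_true = ln(1 + 0.086)
epsilon_true = 0.0825


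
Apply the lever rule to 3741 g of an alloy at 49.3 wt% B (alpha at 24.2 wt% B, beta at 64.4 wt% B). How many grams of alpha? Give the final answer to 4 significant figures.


f_alpha = (C_beta - C0) / (C_beta - C_alpha)
f_alpha = (64.4 - 49.3) / (64.4 - 24.2) = 0.375622
m_alpha = f_alpha * m_total = 0.375622 * 3741 = 1405 g


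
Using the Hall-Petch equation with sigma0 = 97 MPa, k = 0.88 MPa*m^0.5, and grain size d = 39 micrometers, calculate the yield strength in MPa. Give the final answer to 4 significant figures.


sigma_y = sigma0 + k / sqrt(d)
d = 39 um = 3.9e-05 m
sigma_y = 97 + 0.88 / sqrt(3.9e-05)
sigma_y = 237.9 MPa


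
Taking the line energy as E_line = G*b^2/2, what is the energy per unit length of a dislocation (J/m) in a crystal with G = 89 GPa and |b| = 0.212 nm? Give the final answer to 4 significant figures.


E = G*b^2/2
b = 0.212 nm = 2.12e-10 m
G = 89 GPa = 8.9e+10 Pa
E = 0.5 * 8.9e+10 * (2.12e-10)^2
E = 2e-09 J/m


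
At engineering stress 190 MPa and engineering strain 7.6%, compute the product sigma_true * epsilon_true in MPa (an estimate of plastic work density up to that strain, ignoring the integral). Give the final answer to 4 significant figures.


sigma_true = sigma_eng * (1 + epsilon_eng)
sigma_true = 190 * (1 + 0.076) = 204.44 MPa
epsilon_true = ln(1 + epsilon_eng)
epsilon_true = ln(1 + 0.076) = 0.0732505
sigma_true * epsilon_true = 204.44 * 0.0732505 = 14.98 MPa


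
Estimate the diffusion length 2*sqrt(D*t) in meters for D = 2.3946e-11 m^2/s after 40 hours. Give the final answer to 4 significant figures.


t = 40 hr = 144000 s
Diffusion length = 2*sqrt(D*t)
= 2*sqrt(2.3946e-11 * 144000)
= 3.714e-03 m


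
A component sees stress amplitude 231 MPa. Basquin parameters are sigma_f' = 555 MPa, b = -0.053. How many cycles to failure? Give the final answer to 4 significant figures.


sigma_a = sigma_f' * (2*Nf)^b
2*Nf = (sigma_a / sigma_f')^(1/b)
2*Nf = (231 / 555)^(1/-0.053)
2*Nf = 1.52286e+07
Nf = 7.614e+06 cycles


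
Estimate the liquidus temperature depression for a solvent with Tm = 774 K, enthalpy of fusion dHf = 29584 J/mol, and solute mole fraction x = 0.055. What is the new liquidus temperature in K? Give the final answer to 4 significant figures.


dT = R*Tm^2*x / dHf
dT = 8.314 * 774^2 * 0.055 / 29584
dT = 9.25972 K
T_new = 774 - 9.25972 = 764.7 K


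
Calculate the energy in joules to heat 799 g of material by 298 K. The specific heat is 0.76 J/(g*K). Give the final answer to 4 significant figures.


Q = m * cp * dT
Q = 799 * 0.76 * 298
Q = 181000 J


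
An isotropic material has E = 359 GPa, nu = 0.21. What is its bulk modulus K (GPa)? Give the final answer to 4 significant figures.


K = E / (3*(1-2*nu))
K = 359 / (3*(1-2*0.21))
K = 206.3 GPa


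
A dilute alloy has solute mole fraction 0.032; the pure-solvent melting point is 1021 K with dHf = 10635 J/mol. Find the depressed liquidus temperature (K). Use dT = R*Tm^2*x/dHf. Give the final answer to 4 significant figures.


dT = R*Tm^2*x / dHf
dT = 8.314 * 1021^2 * 0.032 / 10635
dT = 26.078 K
T_new = 1021 - 26.078 = 994.9 K


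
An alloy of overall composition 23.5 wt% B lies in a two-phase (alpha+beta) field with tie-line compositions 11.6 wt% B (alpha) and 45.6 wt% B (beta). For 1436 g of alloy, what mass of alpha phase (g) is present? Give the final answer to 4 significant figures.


f_alpha = (C_beta - C0) / (C_beta - C_alpha)
f_alpha = (45.6 - 23.5) / (45.6 - 11.6) = 0.65
m_alpha = f_alpha * m_total = 0.65 * 1436 = 933.4 g


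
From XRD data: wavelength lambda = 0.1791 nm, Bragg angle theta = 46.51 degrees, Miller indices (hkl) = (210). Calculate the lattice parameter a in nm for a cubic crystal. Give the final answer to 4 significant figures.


d = lambda / (2*sin(theta))
d = 0.1791 / (2*sin(46.51 deg))
d = 0.123433 nm
a = d * sqrt(h^2+k^2+l^2) = 0.123433 * sqrt(5)
a = 0.276 nm


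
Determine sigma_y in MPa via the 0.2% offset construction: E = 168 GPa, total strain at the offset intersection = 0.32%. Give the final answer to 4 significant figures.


Offset strain = 0.002
Elastic strain at yield = total_strain - offset = 3.2e-03 - 0.002 = 1.2e-03
sigma_y = E * elastic_strain = 168000 * 1.2e-03
sigma_y = 201.6 MPa


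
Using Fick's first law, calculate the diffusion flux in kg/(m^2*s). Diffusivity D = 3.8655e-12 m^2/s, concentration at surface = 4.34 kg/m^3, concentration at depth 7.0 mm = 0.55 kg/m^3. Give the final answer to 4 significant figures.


J = -D * (dC/dx) = D * (C1 - C2) / dx
J = 3.8655e-12 * (4.34 - 0.55) / 7e-03
J = 2.093e-09 kg/(m^2*s)


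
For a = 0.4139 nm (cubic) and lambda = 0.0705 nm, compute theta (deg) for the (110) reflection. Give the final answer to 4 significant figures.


d = a / sqrt(h^2+k^2+l^2)
d = 0.4139 / sqrt(2) = 0.292671 nm
lambda = 2*d*sin(theta)  =>  sin(theta) = lambda / (2*d)
sin(theta) = 0.0705 / (2 * 0.292671) = 0.120442
theta = 6.918 deg


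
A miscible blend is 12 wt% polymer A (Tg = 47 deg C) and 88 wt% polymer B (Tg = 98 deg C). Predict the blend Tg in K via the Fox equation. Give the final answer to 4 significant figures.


1/Tg = w1/Tg1 + w2/Tg2 (in Kelvin)
Tg1 = 320.15 K, Tg2 = 371.15 K
1/Tg = 0.12/320.15 + 0.88/371.15
Tg = 364.2 K


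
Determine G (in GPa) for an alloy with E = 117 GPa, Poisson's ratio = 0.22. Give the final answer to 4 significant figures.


G = E / (2*(1+nu))
G = 117 / (2*(1+0.22))
G = 47.95 GPa


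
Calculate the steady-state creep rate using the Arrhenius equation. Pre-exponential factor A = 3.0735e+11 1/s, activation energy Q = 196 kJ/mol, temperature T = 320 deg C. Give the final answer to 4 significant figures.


rate = A * exp(-Q / (R*T))
T = 320 + 273.15 = 593.15 K
rate = 3.0735e+11 * exp(-196e3 / (8.314 * 593.15))
rate = 1.685e-06 1/s


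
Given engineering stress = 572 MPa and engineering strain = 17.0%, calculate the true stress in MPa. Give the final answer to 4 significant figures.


sigma_true = sigma_eng * (1 + epsilon_eng)
sigma_true = 572 * (1 + 0.17)
sigma_true = 669.2 MPa


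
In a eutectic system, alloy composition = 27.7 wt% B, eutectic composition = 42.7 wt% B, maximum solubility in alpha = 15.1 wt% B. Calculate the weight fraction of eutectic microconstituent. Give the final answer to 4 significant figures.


f_primary = (C_e - C0) / (C_e - C_alpha_max)
f_primary = (42.7 - 27.7) / (42.7 - 15.1)
f_primary = 0.543478
f_eutectic = 1 - 0.543478 = 0.4565


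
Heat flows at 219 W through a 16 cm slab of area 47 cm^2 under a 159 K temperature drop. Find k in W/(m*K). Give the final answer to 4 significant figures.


k = Q*L / (A*dT)
L = 0.16 m, A = 4.7e-03 m^2
k = 219 * 0.16 / (4.7e-03 * 159)
k = 46.89 W/(m*K)


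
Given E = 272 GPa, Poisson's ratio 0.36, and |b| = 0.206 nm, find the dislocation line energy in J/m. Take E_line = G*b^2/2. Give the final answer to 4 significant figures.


Step 1: G = E / (2*(1+nu))
G = 272 / (2*(1+0.36)) = 100 GPa = 1e+11 Pa
Step 2: E_line = G*b^2/2
b = 0.206 nm = 2.06e-10 m
E_line = 0.5 * 1e+11 * (2.06e-10)^2 = 2.122e-09 J/m


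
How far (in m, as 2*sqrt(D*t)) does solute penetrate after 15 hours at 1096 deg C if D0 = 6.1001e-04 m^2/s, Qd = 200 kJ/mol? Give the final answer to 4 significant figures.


Step 1: D = D0 * exp(-Qd/(R*T))
T = 1369.15 K
D = 6.1001e-04 * exp(-200e3 / (8.314 * 1369.15)) = 1.42834e-11 m^2/s
Step 2: L = 2*sqrt(D*t)
t = 15 h = 54000 s
L = 2*sqrt(1.42834e-11 * 54000) = 1.756e-03 m


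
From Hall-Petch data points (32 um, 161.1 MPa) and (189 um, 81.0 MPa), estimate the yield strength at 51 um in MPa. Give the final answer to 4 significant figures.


sigma_y = sigma0 + k / sqrt(d)
1/sqrt(d1) = 1/sqrt(3.2e-05) = 176.777;  1/sqrt(d2) = 72.7393
k = (sigma1 - sigma2) / (1/sqrt(d1) - 1/sqrt(d2)) = (161.1 - 81.0) / (176.777 - 72.7393) = 0.769915 MPa*m^0.5
sigma0 = sigma1 - k/sqrt(d1) = 161.1 - 0.769915*176.777 = 24.9969 MPa
sigma_y(d3) = 24.9969 + 0.769915 / sqrt(5.1e-05) = 132.8 MPa


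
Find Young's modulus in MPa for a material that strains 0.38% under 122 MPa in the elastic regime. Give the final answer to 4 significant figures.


E = sigma / epsilon
epsilon = 0.38% = 3.8e-03
E = 122 / 3.8e-03
E = 32110 MPa


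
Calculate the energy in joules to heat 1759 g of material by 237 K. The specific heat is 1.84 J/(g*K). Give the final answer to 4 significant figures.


Q = m * cp * dT
Q = 1759 * 1.84 * 237
Q = 767100 J


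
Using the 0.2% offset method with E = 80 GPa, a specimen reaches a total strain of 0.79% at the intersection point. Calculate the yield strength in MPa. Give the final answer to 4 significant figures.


Offset strain = 0.002
Elastic strain at yield = total_strain - offset = 7.9e-03 - 0.002 = 5.9e-03
sigma_y = E * elastic_strain = 80000 * 5.9e-03
sigma_y = 472 MPa


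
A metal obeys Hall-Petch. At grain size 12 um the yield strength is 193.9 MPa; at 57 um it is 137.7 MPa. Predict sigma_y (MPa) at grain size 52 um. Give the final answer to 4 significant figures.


sigma_y = sigma0 + k / sqrt(d)
1/sqrt(d1) = 1/sqrt(1.2e-05) = 288.675;  1/sqrt(d2) = 132.453
k = (sigma1 - sigma2) / (1/sqrt(d1) - 1/sqrt(d2)) = (193.9 - 137.7) / (288.675 - 132.453) = 0.359745 MPa*m^0.5
sigma0 = sigma1 - k/sqrt(d1) = 193.9 - 0.359745*288.675 = 90.0507 MPa
sigma_y(d3) = 90.0507 + 0.359745 / sqrt(5.2e-05) = 139.9 MPa


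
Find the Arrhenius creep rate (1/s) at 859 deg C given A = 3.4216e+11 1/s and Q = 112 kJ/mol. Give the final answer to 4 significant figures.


rate = A * exp(-Q / (R*T))
T = 859 + 273.15 = 1132.15 K
rate = 3.4216e+11 * exp(-112e3 / (8.314 * 1132.15))
rate = 2.326e+06 1/s


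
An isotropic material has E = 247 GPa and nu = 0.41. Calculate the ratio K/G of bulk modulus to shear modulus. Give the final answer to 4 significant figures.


G = E / (2*(1+nu))
G = 247 / (2*(1+0.41)) = 87.5887 GPa
K = E / (3*(1-2*nu))
K = 247 / (3*(1-2*0.41)) = 457.407 GPa
K/G = 457.407 / 87.5887 = 5.222


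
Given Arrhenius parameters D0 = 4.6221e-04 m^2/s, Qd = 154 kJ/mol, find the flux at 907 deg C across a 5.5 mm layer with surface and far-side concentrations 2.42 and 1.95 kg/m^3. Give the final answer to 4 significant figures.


Step 1: D = D0 * exp(-Qd/(R*T))
T = 907 + 273.15 = 1180.15 K
D = 4.6221e-04 * exp(-154e3 / (8.314 * 1180.15)) = 7.05337e-11 m^2/s
Step 2: J = D * (C1 - C2) / dx
J = 7.05337e-11 * (2.42 - 1.95) / 5.5e-03
J = 6.027e-09 kg/(m^2*s)


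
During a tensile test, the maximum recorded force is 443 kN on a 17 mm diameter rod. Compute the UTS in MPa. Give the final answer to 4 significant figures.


A0 = pi*(d/2)^2 = pi*(17/2)^2 = 226.98 mm^2
UTS = F_max / A0 = 443*1000 / 226.98
UTS = 1952 MPa


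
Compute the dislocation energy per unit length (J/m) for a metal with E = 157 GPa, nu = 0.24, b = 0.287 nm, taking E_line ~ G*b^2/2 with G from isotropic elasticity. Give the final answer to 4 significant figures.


Step 1: G = E / (2*(1+nu))
G = 157 / (2*(1+0.24)) = 63.3065 GPa = 6.33065e+10 Pa
Step 2: E_line = G*b^2/2
b = 0.287 nm = 2.87e-10 m
E_line = 0.5 * 6.33065e+10 * (2.87e-10)^2 = 2.607e-09 J/m


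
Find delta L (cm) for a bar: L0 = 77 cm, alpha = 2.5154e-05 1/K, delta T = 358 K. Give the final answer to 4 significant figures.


dL = L0 * alpha * dT
dL = 77 * 2.5154e-05 * 358
dL = 0.6934 cm


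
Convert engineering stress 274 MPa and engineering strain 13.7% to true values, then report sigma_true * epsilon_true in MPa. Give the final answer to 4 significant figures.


sigma_true = sigma_eng * (1 + epsilon_eng)
sigma_true = 274 * (1 + 0.137) = 311.538 MPa
epsilon_true = ln(1 + epsilon_eng)
epsilon_true = ln(1 + 0.137) = 0.128393
sigma_true * epsilon_true = 311.538 * 0.128393 = 40 MPa


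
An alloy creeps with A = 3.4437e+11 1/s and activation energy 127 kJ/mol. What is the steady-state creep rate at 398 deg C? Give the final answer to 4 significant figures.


rate = A * exp(-Q / (R*T))
T = 398 + 273.15 = 671.15 K
rate = 3.4437e+11 * exp(-127e3 / (8.314 * 671.15))
rate = 44.92 1/s


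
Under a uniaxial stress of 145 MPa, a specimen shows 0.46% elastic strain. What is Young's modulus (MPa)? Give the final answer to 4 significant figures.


E = sigma / epsilon
epsilon = 0.46% = 4.6e-03
E = 145 / 4.6e-03
E = 31520 MPa


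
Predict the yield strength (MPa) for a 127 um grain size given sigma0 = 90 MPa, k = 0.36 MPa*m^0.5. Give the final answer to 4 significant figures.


sigma_y = sigma0 + k / sqrt(d)
d = 127 um = 1.27e-04 m
sigma_y = 90 + 0.36 / sqrt(1.27e-04)
sigma_y = 121.9 MPa


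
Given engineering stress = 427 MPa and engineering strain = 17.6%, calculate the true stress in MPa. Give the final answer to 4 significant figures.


sigma_true = sigma_eng * (1 + epsilon_eng)
sigma_true = 427 * (1 + 0.176)
sigma_true = 502.2 MPa


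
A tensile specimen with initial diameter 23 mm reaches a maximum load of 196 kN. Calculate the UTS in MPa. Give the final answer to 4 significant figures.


A0 = pi*(d/2)^2 = pi*(23/2)^2 = 415.476 mm^2
UTS = F_max / A0 = 196*1000 / 415.476
UTS = 471.7 MPa


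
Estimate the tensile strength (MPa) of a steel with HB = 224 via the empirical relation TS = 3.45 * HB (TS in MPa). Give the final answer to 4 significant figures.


TS (MPa) = 3.45 * HB
TS = 3.45 * 224
TS = 772.8 MPa


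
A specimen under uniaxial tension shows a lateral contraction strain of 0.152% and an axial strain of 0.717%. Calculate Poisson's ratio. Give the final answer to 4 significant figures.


nu = -epsilon_lat / epsilon_axial
Lateral strain is contraction (negative), so using magnitudes:
nu = 0.152 / 0.717
nu = 0.212


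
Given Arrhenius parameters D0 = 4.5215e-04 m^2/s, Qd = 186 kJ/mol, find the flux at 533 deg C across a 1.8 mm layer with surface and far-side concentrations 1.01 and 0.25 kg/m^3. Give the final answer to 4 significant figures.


Step 1: D = D0 * exp(-Qd/(R*T))
T = 533 + 273.15 = 806.15 K
D = 4.5215e-04 * exp(-186e3 / (8.314 * 806.15)) = 4.00814e-16 m^2/s
Step 2: J = D * (C1 - C2) / dx
J = 4.00814e-16 * (1.01 - 0.25) / 1.8e-03
J = 1.692e-13 kg/(m^2*s)


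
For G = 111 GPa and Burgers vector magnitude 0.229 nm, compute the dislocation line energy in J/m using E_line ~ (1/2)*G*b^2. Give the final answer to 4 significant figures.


E = G*b^2/2
b = 0.229 nm = 2.29e-10 m
G = 111 GPa = 1.11e+11 Pa
E = 0.5 * 1.11e+11 * (2.29e-10)^2
E = 2.91e-09 J/m


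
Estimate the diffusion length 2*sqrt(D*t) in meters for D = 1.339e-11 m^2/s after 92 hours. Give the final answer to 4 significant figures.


t = 92 hr = 331200 s
Diffusion length = 2*sqrt(D*t)
= 2*sqrt(1.339e-11 * 331200)
= 4.212e-03 m


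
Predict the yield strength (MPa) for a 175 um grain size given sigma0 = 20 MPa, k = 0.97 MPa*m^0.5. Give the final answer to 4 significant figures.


sigma_y = sigma0 + k / sqrt(d)
d = 175 um = 1.75e-04 m
sigma_y = 20 + 0.97 / sqrt(1.75e-04)
sigma_y = 93.33 MPa


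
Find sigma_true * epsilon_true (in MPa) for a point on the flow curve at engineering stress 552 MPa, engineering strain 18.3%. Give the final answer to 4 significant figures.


sigma_true = sigma_eng * (1 + epsilon_eng)
sigma_true = 552 * (1 + 0.183) = 653.016 MPa
epsilon_true = ln(1 + epsilon_eng)
epsilon_true = ln(1 + 0.183) = 0.168054
sigma_true * epsilon_true = 653.016 * 0.168054 = 109.7 MPa


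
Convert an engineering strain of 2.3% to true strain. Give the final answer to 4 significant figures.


epsilon_true = ln(1 + epsilon_eng)
epsilon_true = ln(1 + 0.023)
epsilon_true = 0.02274


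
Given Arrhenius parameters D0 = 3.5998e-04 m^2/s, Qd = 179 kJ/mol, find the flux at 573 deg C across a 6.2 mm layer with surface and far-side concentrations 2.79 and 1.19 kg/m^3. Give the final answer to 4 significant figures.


Step 1: D = D0 * exp(-Qd/(R*T))
T = 573 + 273.15 = 846.15 K
D = 3.5998e-04 * exp(-179e3 / (8.314 * 846.15)) = 3.205e-15 m^2/s
Step 2: J = D * (C1 - C2) / dx
J = 3.205e-15 * (2.79 - 1.19) / 6.2e-03
J = 8.271e-13 kg/(m^2*s)


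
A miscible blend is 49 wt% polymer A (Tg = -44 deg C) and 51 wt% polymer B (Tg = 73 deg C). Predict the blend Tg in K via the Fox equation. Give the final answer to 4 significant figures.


1/Tg = w1/Tg1 + w2/Tg2 (in Kelvin)
Tg1 = 229.15 K, Tg2 = 346.15 K
1/Tg = 0.49/229.15 + 0.51/346.15
Tg = 276.9 K


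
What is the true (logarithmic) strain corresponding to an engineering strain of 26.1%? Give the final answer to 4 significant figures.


epsilon_true = ln(1 + epsilon_eng)
epsilon_true = ln(1 + 0.261)
epsilon_true = 0.2319
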